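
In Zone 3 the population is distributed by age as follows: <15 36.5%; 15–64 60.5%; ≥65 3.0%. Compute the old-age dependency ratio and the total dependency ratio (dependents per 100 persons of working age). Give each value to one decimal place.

Old-age dependency ratio = 3.0 / 60.5 × 100 = 5.0
Total dependency ratio = (36.5 + 3.0) / 60.5 × 100 = 39.5 / 60.5 × 100 = 65.3

Old-age dependency ratio: 5.0
Total dependency ratio: 65.3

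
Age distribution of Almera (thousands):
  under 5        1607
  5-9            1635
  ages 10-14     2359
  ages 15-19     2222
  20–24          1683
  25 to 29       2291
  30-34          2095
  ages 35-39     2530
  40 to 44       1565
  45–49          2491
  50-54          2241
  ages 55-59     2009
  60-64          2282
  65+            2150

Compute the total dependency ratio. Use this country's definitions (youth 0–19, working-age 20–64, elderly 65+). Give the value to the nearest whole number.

Total dependency ratio: 52

0–19: 1607 + 1635 + 2359 + 2222 = 7823
20–64: 1683 + 2291 + 2095 + 2530 + 1565 + 2491 + 2241 + 2009 + 2282 = 19187
65+: 2150
Total dependency ratio = (7823 + 2150) / 19187 × 100 = 9973 / 19187 × 100 = 52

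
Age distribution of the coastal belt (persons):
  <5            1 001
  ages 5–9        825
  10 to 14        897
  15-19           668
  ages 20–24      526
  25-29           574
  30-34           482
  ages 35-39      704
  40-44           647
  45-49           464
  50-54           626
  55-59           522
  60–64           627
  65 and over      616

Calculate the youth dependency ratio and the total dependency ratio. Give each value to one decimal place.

0–14: 1 001 + 825 + 897 = 2 723
15–64: 668 + 526 + 574 + 482 + 704 + 647 + 464 + 626 + 522 + 627 = 5 840
65+: 616
Youth dependency ratio = 2 723 / 5 840 × 100 = 46.6
Total dependency ratio = (2 723 + 616) / 5 840 × 100 = 3 339 / 5 840 × 100 = 57.2

Youth dependency ratio: 46.6
Total dependency ratio: 57.2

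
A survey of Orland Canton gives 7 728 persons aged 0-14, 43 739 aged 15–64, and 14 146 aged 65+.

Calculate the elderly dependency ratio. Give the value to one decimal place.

Old-age dependency ratio: 32.3

Old-age dependency ratio = 14 146 / 43 739 × 100 = 32.3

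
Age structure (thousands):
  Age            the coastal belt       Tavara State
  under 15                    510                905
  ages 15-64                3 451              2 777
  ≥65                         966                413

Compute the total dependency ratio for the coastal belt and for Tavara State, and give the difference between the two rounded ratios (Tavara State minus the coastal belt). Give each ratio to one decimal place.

the coastal belt: 42.8
Tavara State: 47.5
Difference: +4.7

the coastal belt: (510 + 966) / 3 451 × 100 = 1 476 / 3 451 × 100 = 42.8
Tavara State: (905 + 413) / 2 777 × 100 = 1 318 / 2 777 × 100 = 47.5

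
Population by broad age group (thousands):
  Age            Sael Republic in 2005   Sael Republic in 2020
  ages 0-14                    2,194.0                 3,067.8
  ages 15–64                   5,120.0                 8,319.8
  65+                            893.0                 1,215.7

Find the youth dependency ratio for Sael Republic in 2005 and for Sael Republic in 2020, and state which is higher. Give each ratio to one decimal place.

Sael Republic in 2005: 42.9
Sael Republic in 2020: 36.9
Higher: Sael Republic in 2005

Sael Republic in 2005: 2,194.0 / 5,120.0 × 100 = 42.9
Sael Republic in 2020: 3,067.8 / 8,319.8 × 100 = 36.9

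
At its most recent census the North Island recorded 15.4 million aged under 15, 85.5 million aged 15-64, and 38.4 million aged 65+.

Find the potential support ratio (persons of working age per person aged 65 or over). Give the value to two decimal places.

Potential support ratio: 2.23

Potential support ratio = 85.5 / 38.4 = 2.23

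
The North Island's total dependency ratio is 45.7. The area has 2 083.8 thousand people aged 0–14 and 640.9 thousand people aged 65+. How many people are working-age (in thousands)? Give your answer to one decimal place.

Total dependency ratio = (youth + elderly) / working-age × 100
45.7 = (2 083.8 + 640.9) / W × 100
⇒ 5 962.1

Working-age: 5 962.1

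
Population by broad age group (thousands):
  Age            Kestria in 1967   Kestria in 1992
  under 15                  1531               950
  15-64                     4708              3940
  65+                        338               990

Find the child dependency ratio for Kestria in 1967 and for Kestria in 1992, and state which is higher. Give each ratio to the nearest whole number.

Kestria in 1967: 1531 / 4708 × 100 = 33
Kestria in 1992: 950 / 3940 × 100 = 24

Kestria in 1967: 33
Kestria in 1992: 24
Higher: Kestria in 1967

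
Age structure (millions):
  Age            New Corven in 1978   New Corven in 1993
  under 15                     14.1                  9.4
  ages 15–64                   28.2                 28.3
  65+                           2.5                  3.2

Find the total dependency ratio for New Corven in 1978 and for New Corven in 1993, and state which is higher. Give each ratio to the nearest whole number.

New Corven in 1978: 59
New Corven in 1993: 45
Higher: New Corven in 1978

New Corven in 1978: (14.1 + 2.5) / 28.2 × 100 = 16.6 / 28.2 × 100 = 59
New Corven in 1993: (9.4 + 3.2) / 28.3 × 100 = 12.6 / 28.3 × 100 = 45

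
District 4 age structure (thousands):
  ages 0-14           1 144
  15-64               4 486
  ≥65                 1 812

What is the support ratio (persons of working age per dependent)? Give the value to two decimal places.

Support ratio: 1.52

Support ratio = 4 486 / (1 144 + 1 812) = 4 486 / 2 956 = 1.52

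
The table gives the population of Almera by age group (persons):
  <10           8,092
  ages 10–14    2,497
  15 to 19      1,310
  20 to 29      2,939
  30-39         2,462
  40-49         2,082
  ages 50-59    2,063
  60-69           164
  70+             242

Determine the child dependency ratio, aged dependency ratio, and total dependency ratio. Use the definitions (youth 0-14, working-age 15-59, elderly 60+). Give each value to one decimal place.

Youth dependency ratio: 97.5
Old-age dependency ratio: 3.7
Total dependency ratio: 101.3

0–14: 8,092 + 2,497 = 10,589
15–59: 1,310 + 2,939 + 2,462 + 2,082 + 2,063 = 10,856
60+: 164 + 242 = 406
Youth dependency ratio = 10,589 / 10,856 × 100 = 97.5
Old-age dependency ratio = 406 / 10,856 × 100 = 3.7
Total dependency ratio = (10,589 + 406) / 10,856 × 100 = 10,995 / 10,856 × 100 = 101.3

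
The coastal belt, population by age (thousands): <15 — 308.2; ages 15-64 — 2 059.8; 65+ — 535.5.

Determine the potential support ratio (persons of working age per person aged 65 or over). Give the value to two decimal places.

Potential support ratio: 3.85

Potential support ratio = 2 059.8 / 535.5 = 3.85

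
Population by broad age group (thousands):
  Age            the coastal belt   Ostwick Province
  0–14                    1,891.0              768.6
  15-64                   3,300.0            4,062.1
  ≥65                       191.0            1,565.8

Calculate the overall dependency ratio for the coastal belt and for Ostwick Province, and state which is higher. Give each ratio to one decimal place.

the coastal belt: 63.1
Ostwick Province: 57.5
Higher: the coastal belt

the coastal belt: (1,891.0 + 191.0) / 3,300.0 × 100 = 2,082.0 / 3,300.0 × 100 = 63.1
Ostwick Province: (768.6 + 1,565.8) / 4,062.1 × 100 = 2,334.4 / 4,062.1 × 100 = 57.5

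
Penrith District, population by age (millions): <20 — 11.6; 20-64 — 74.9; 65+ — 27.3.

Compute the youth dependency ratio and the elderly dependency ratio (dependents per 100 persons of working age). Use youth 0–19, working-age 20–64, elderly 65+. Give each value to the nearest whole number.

Youth dependency ratio: 15
Old-age dependency ratio: 36

Youth dependency ratio = 11.6 / 74.9 × 100 = 15
Old-age dependency ratio = 27.3 / 74.9 × 100 = 36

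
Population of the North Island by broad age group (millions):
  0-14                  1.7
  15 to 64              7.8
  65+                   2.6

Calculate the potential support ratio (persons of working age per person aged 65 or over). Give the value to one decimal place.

Potential support ratio: 3.0

Potential support ratio = 7.8 / 2.6 = 3.0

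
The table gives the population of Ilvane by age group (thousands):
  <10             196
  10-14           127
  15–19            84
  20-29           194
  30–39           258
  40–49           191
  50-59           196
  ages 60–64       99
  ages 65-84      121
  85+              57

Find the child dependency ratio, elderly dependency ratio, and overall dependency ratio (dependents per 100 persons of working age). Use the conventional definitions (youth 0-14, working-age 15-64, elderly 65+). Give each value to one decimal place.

0–14: 196 + 127 = 323
15–64: 84 + 194 + 258 + 191 + 196 + 99 = 1,022
65+: 121 + 57 = 178
Youth dependency ratio = 323 / 1,022 × 100 = 31.6
Old-age dependency ratio = 178 / 1,022 × 100 = 17.4
Total dependency ratio = (323 + 178) / 1,022 × 100 = 501 / 1,022 × 100 = 49.0

Youth dependency ratio: 31.6
Old-age dependency ratio: 17.4
Total dependency ratio: 49.0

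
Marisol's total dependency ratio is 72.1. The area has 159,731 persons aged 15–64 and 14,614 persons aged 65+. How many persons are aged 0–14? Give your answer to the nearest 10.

Aged 0–14: 100,550

Total dependency ratio = (youth + elderly) / working-age × 100
72.1 = (Y + 14,614) / 159,731 × 100
⇒ 100,550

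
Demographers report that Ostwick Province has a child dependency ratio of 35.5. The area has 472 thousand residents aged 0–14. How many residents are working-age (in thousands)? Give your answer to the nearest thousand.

Working-age: 1,330

Youth dependency ratio = youth / working-age × 100
35.5 = 472 / W × 100
⇒ 1,330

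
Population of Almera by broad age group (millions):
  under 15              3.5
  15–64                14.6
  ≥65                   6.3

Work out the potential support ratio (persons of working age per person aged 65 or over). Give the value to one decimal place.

Potential support ratio: 2.3

Potential support ratio = 14.6 / 6.3 = 2.3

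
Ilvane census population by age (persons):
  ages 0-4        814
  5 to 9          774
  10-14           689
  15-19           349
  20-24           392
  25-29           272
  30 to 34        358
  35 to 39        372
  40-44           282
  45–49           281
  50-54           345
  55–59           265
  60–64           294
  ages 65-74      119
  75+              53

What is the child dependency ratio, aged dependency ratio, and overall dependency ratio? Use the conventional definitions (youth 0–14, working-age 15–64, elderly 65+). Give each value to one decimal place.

Youth dependency ratio: 70.9
Old-age dependency ratio: 5.4
Total dependency ratio: 76.3

0–14: 814 + 774 + 689 = 2,277
15–64: 349 + 392 + 272 + 358 + 372 + 282 + 281 + 345 + 265 + 294 = 3,210
65+: 119 + 53 = 172
Youth dependency ratio = 2,277 / 3,210 × 100 = 70.9
Old-age dependency ratio = 172 / 3,210 × 100 = 5.4
Total dependency ratio = (2,277 + 172) / 3,210 × 100 = 2,449 / 3,210 × 100 = 76.3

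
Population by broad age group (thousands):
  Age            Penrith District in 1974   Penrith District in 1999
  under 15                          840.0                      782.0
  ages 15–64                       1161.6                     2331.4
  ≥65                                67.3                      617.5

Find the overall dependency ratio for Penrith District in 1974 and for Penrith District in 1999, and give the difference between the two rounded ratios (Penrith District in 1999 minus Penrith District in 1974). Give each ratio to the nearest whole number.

Penrith District in 1974: (840.0 + 67.3) / 1161.6 × 100 = 907.3 / 1161.6 × 100 = 78
Penrith District in 1999: (782.0 + 617.5) / 2331.4 × 100 = 1399.5 / 2331.4 × 100 = 60

Penrith District in 1974: 78
Penrith District in 1999: 60
Difference: -18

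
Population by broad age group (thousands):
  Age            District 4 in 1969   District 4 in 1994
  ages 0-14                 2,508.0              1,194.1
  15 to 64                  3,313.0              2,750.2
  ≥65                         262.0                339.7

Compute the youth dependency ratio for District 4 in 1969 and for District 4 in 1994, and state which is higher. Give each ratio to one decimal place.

District 4 in 1969: 2,508.0 / 3,313.0 × 100 = 75.7
District 4 in 1994: 1,194.1 / 2,750.2 × 100 = 43.4

District 4 in 1969: 75.7
District 4 in 1994: 43.4
Higher: District 4 in 1969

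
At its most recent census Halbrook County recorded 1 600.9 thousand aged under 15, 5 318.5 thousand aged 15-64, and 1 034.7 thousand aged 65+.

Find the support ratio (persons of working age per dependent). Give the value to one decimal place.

Support ratio = 5 318.5 / (1 600.9 + 1 034.7) = 5 318.5 / 2 635.6 = 2.0

Support ratio: 2.0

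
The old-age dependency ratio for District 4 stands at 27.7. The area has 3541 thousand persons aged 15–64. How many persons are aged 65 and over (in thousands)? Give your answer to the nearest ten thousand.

Aged 65 and over: 980

Old-age dependency ratio = elderly / working-age × 100
27.7 = E / 3541 × 100
⇒ 980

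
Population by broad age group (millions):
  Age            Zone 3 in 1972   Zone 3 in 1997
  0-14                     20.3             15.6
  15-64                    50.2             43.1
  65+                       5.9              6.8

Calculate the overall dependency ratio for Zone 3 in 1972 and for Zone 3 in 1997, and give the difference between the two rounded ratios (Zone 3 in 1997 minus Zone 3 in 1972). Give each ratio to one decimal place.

Zone 3 in 1972: 52.2
Zone 3 in 1997: 52.0
Difference: -0.2

Zone 3 in 1972: (20.3 + 5.9) / 50.2 × 100 = 26.2 / 50.2 × 100 = 52.2
Zone 3 in 1997: (15.6 + 6.8) / 43.1 × 100 = 22.4 / 43.1 × 100 = 52.0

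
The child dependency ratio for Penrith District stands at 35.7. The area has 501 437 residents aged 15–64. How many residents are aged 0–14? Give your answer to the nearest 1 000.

Aged 0–14: 179 000

Youth dependency ratio = youth / working-age × 100
35.7 = Y / 501 437 × 100
⇒ 179 000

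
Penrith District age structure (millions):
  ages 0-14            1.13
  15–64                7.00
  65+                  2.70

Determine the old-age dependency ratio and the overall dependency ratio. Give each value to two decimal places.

Old-age dependency ratio = 2.70 / 7.00 × 100 = 38.57
Total dependency ratio = (1.13 + 2.70) / 7.00 × 100 = 3.83 / 7.00 × 100 = 54.71

Old-age dependency ratio: 38.57
Total dependency ratio: 54.71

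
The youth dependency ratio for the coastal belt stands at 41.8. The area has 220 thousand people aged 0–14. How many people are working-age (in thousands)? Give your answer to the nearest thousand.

Youth dependency ratio = youth / working-age × 100
41.8 = 220 / W × 100
⇒ 526

Working-age: 526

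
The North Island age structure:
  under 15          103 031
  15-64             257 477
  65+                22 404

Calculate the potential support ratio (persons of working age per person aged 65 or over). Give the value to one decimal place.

Potential support ratio: 11.5

Potential support ratio = 257 477 / 22 404 = 11.5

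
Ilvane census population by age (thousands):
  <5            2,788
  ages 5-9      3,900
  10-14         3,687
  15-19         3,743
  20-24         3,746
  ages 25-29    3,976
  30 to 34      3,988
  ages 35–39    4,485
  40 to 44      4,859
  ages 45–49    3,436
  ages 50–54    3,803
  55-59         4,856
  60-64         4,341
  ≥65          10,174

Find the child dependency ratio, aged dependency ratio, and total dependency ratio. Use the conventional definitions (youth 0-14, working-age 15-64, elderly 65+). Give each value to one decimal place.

Youth dependency ratio: 25.2
Old-age dependency ratio: 24.7
Total dependency ratio: 49.8

0–14: 2,788 + 3,900 + 3,687 = 10,375
15–64: 3,743 + 3,746 + 3,976 + 3,988 + 4,485 + 4,859 + 3,436 + 3,803 + 4,856 + 4,341 = 41,233
65+: 10,174
Youth dependency ratio = 10,375 / 41,233 × 100 = 25.2
Old-age dependency ratio = 10,174 / 41,233 × 100 = 24.7
Total dependency ratio = (10,375 + 10,174) / 41,233 × 100 = 20,549 / 41,233 × 100 = 49.8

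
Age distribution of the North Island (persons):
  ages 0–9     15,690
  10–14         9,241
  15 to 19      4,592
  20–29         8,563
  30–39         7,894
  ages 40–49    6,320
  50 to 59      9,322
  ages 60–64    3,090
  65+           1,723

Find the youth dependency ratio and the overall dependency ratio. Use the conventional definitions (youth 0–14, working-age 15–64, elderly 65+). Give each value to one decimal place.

Youth dependency ratio: 62.7
Total dependency ratio: 67.0

0–14: 15,690 + 9,241 = 24,931
15–64: 4,592 + 8,563 + 7,894 + 6,320 + 9,322 + 3,090 = 39,781
65+: 1,723
Youth dependency ratio = 24,931 / 39,781 × 100 = 62.7
Total dependency ratio = (24,931 + 1,723) / 39,781 × 100 = 26,654 / 39,781 × 100 = 67.0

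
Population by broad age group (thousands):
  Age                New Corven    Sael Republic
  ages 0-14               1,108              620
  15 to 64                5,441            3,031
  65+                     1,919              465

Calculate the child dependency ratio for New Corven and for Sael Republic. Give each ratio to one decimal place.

New Corven: 1,108 / 5,441 × 100 = 20.4
Sael Republic: 620 / 3,031 × 100 = 20.5

New Corven: 20.4
Sael Republic: 20.5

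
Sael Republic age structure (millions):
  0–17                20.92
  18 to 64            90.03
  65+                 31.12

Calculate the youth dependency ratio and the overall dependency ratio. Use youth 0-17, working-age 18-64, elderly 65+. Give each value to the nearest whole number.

Youth dependency ratio = 20.92 / 90.03 × 100 = 23
Total dependency ratio = (20.92 + 31.12) / 90.03 × 100 = 52.04 / 90.03 × 100 = 58

Youth dependency ratio: 23
Total dependency ratio: 58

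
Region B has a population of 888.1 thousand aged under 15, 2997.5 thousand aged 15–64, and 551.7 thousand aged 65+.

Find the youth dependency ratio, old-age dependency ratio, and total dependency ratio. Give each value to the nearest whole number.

Youth dependency ratio = 888.1 / 2997.5 × 100 = 30
Old-age dependency ratio = 551.7 / 2997.5 × 100 = 18
Total dependency ratio = (888.1 + 551.7) / 2997.5 × 100 = 1439.8 / 2997.5 × 100 = 48

Youth dependency ratio: 30
Old-age dependency ratio: 18
Total dependency ratio: 48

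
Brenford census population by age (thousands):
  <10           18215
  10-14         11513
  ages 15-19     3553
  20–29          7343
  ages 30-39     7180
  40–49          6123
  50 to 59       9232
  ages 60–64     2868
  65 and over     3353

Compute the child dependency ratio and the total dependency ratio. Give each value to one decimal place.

Youth dependency ratio: 81.9
Total dependency ratio: 91.1

0–14: 18215 + 11513 = 29728
15–64: 3553 + 7343 + 7180 + 6123 + 9232 + 2868 = 36299
65+: 3353
Youth dependency ratio = 29728 / 36299 × 100 = 81.9
Total dependency ratio = (29728 + 3353) / 36299 × 100 = 33081 / 36299 × 100 = 91.1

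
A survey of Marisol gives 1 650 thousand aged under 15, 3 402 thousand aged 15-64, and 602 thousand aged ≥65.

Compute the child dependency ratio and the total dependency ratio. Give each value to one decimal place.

Youth dependency ratio: 48.5
Total dependency ratio: 66.2

Youth dependency ratio = 1 650 / 3 402 × 100 = 48.5
Total dependency ratio = (1 650 + 602) / 3 402 × 100 = 2 252 / 3 402 × 100 = 66.2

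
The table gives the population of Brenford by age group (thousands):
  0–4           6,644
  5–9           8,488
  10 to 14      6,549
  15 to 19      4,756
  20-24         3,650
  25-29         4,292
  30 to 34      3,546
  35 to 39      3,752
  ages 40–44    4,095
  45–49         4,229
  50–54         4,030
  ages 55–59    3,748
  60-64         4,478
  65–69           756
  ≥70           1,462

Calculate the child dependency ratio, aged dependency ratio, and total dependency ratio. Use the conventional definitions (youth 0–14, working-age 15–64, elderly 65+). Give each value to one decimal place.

Youth dependency ratio: 53.4
Old-age dependency ratio: 5.5
Total dependency ratio: 58.9

0–14: 6,644 + 8,488 + 6,549 = 21,681
15–64: 4,756 + 3,650 + 4,292 + 3,546 + 3,752 + 4,095 + 4,229 + 4,030 + 3,748 + 4,478 = 40,576
65+: 756 + 1,462 = 2,218
Youth dependency ratio = 21,681 / 40,576 × 100 = 53.4
Old-age dependency ratio = 2,218 / 40,576 × 100 = 5.5
Total dependency ratio = (21,681 + 2,218) / 40,576 × 100 = 23,899 / 40,576 × 100 = 58.9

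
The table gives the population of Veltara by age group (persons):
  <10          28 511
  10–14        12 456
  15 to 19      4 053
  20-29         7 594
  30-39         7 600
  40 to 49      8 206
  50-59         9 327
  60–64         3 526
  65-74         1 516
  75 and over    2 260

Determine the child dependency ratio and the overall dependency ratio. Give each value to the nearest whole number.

0–14: 28 511 + 12 456 = 40 967
15–64: 4 053 + 7 594 + 7 600 + 8 206 + 9 327 + 3 526 = 40 306
65+: 1 516 + 2 260 = 3 776
Youth dependency ratio = 40 967 / 40 306 × 100 = 102
Total dependency ratio = (40 967 + 3 776) / 40 306 × 100 = 44 743 / 40 306 × 100 = 111

Youth dependency ratio: 102
Total dependency ratio: 111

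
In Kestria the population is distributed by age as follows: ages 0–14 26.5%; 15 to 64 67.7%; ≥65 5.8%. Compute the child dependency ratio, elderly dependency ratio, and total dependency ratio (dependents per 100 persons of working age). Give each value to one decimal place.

Youth dependency ratio: 39.1
Old-age dependency ratio: 8.6
Total dependency ratio: 47.7

Youth dependency ratio = 26.5 / 67.7 × 100 = 39.1
Old-age dependency ratio = 5.8 / 67.7 × 100 = 8.6
Total dependency ratio = (26.5 + 5.8) / 67.7 × 100 = 32.3 / 67.7 × 100 = 47.7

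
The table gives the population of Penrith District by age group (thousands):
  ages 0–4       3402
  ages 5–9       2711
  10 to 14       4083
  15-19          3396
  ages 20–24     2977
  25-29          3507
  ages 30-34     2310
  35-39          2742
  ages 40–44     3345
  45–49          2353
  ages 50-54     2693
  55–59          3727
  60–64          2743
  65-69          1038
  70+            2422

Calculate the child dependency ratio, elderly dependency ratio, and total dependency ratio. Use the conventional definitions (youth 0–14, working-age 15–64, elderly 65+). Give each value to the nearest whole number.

Youth dependency ratio: 34
Old-age dependency ratio: 12
Total dependency ratio: 46

0–14: 3402 + 2711 + 4083 = 10196
15–64: 3396 + 2977 + 3507 + 2310 + 2742 + 3345 + 2353 + 2693 + 3727 + 2743 = 29793
65+: 1038 + 2422 = 3460
Youth dependency ratio = 10196 / 29793 × 100 = 34
Old-age dependency ratio = 3460 / 29793 × 100 = 12
Total dependency ratio = (10196 + 3460) / 29793 × 100 = 13656 / 29793 × 100 = 46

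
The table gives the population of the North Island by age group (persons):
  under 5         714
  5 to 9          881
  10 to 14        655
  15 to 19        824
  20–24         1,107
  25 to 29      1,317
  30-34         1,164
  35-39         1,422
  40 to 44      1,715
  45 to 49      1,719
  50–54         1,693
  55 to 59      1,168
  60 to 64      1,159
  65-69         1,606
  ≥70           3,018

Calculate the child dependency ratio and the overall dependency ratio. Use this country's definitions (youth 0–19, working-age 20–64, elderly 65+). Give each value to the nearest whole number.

Youth dependency ratio: 25
Total dependency ratio: 62

0–19: 714 + 881 + 655 + 824 = 3,074
20–64: 1,107 + 1,317 + 1,164 + 1,422 + 1,715 + 1,719 + 1,693 + 1,168 + 1,159 = 12,464
65+: 1,606 + 3,018 = 4,624
Youth dependency ratio = 3,074 / 12,464 × 100 = 25
Total dependency ratio = (3,074 + 4,624) / 12,464 × 100 = 7,698 / 12,464 × 100 = 62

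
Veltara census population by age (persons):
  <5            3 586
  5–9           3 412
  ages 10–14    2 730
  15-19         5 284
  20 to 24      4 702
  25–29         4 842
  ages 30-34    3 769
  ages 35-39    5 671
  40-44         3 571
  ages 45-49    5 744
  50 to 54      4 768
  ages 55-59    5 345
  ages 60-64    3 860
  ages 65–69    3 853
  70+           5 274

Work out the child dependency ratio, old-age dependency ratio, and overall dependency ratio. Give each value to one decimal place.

0–14: 3 586 + 3 412 + 2 730 = 9 728
15–64: 5 284 + 4 702 + 4 842 + 3 769 + 5 671 + 3 571 + 5 744 + 4 768 + 5 345 + 3 860 = 47 556
65+: 3 853 + 5 274 = 9 127
Youth dependency ratio = 9 728 / 47 556 × 100 = 20.5
Old-age dependency ratio = 9 127 / 47 556 × 100 = 19.2
Total dependency ratio = (9 728 + 9 127) / 47 556 × 100 = 18 855 / 47 556 × 100 = 39.6

Youth dependency ratio: 20.5
Old-age dependency ratio: 19.2
Total dependency ratio: 39.6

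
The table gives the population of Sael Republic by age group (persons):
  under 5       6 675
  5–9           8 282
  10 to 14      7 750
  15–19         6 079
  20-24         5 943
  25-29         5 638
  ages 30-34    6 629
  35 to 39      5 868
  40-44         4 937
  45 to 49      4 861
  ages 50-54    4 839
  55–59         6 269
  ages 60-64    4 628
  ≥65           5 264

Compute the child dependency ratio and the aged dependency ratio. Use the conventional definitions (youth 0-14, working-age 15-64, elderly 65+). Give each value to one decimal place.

Youth dependency ratio: 40.8
Old-age dependency ratio: 9.5

0–14: 6 675 + 8 282 + 7 750 = 22 707
15–64: 6 079 + 5 943 + 5 638 + 6 629 + 5 868 + 4 937 + 4 861 + 4 839 + 6 269 + 4 628 = 55 691
65+: 5 264
Youth dependency ratio = 22 707 / 55 691 × 100 = 40.8
Old-age dependency ratio = 5 264 / 55 691 × 100 = 9.5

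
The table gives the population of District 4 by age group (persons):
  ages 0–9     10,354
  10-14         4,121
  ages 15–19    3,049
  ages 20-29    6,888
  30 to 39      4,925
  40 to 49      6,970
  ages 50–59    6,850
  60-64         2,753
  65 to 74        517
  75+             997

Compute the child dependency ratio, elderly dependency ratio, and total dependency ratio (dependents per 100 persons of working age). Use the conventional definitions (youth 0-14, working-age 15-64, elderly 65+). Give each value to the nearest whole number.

Youth dependency ratio: 46
Old-age dependency ratio: 5
Total dependency ratio: 51

0–14: 10,354 + 4,121 = 14,475
15–64: 3,049 + 6,888 + 4,925 + 6,970 + 6,850 + 2,753 = 31,435
65+: 517 + 997 = 1,514
Youth dependency ratio = 14,475 / 31,435 × 100 = 46
Old-age dependency ratio = 1,514 / 31,435 × 100 = 5
Total dependency ratio = (14,475 + 1,514) / 31,435 × 100 = 15,989 / 31,435 × 100 = 51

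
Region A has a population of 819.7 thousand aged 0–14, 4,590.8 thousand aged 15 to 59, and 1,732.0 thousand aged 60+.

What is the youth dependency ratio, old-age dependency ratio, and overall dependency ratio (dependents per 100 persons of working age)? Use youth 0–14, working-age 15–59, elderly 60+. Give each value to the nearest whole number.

Youth dependency ratio: 18
Old-age dependency ratio: 38
Total dependency ratio: 56

Youth dependency ratio = 819.7 / 4,590.8 × 100 = 18
Old-age dependency ratio = 1,732.0 / 4,590.8 × 100 = 38
Total dependency ratio = (819.7 + 1,732.0) / 4,590.8 × 100 = 2,551.7 / 4,590.8 × 100 = 56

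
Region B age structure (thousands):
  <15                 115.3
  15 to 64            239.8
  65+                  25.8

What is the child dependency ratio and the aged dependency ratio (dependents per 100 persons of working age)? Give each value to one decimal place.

Youth dependency ratio = 115.3 / 239.8 × 100 = 48.1
Old-age dependency ratio = 25.8 / 239.8 × 100 = 10.8

Youth dependency ratio: 48.1
Old-age dependency ratio: 10.8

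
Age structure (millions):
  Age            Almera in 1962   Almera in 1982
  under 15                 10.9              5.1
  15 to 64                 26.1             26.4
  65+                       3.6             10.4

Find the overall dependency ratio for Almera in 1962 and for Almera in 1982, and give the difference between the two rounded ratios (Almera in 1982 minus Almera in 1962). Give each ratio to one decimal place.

Almera in 1962: 55.6
Almera in 1982: 58.7
Difference: +3.1

Almera in 1962: (10.9 + 3.6) / 26.1 × 100 = 14.5 / 26.1 × 100 = 55.6
Almera in 1982: (5.1 + 10.4) / 26.4 × 100 = 15.5 / 26.4 × 100 = 58.7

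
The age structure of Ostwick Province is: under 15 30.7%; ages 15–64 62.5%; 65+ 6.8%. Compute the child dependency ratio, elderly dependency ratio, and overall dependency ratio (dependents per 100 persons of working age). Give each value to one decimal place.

Youth dependency ratio = 30.7 / 62.5 × 100 = 49.1
Old-age dependency ratio = 6.8 / 62.5 × 100 = 10.9
Total dependency ratio = (30.7 + 6.8) / 62.5 × 100 = 37.5 / 62.5 × 100 = 60.0

Youth dependency ratio: 49.1
Old-age dependency ratio: 10.9
Total dependency ratio: 60.0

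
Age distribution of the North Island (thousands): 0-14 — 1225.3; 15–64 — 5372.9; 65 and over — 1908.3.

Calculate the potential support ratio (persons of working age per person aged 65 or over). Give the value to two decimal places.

Potential support ratio: 2.82

Potential support ratio = 5372.9 / 1908.3 = 2.82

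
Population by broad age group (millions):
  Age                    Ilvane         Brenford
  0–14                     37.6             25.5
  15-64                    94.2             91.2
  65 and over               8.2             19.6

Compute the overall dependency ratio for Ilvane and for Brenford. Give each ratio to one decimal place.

Ilvane: (37.6 + 8.2) / 94.2 × 100 = 45.8 / 94.2 × 100 = 48.6
Brenford: (25.5 + 19.6) / 91.2 × 100 = 45.1 / 91.2 × 100 = 49.5

Ilvane: 48.6
Brenford: 49.5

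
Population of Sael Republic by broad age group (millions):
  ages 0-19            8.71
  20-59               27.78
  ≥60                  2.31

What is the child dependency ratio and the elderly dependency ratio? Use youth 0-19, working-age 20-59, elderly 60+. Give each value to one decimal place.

Youth dependency ratio: 31.4
Old-age dependency ratio: 8.3

Youth dependency ratio = 8.71 / 27.78 × 100 = 31.4
Old-age dependency ratio = 2.31 / 27.78 × 100 = 8.3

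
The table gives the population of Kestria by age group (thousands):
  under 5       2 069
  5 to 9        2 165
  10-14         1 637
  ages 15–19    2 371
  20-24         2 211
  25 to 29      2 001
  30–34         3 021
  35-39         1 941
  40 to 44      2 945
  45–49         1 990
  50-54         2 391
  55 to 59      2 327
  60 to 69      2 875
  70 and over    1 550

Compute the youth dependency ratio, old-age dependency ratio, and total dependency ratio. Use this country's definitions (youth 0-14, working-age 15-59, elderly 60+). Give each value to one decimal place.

Youth dependency ratio: 27.7
Old-age dependency ratio: 20.9
Total dependency ratio: 48.6

0–14: 2 069 + 2 165 + 1 637 = 5 871
15–59: 2 371 + 2 211 + 2 001 + 3 021 + 1 941 + 2 945 + 1 990 + 2 391 + 2 327 = 21 198
60+: 2 875 + 1 550 = 4 425
Youth dependency ratio = 5 871 / 21 198 × 100 = 27.7
Old-age dependency ratio = 4 425 / 21 198 × 100 = 20.9
Total dependency ratio = (5 871 + 4 425) / 21 198 × 100 = 10 296 / 21 198 × 100 = 48.6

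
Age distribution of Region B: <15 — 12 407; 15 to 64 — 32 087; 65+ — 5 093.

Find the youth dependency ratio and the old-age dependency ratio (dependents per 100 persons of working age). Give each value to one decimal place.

Youth dependency ratio = 12 407 / 32 087 × 100 = 38.7
Old-age dependency ratio = 5 093 / 32 087 × 100 = 15.9

Youth dependency ratio: 38.7
Old-age dependency ratio: 15.9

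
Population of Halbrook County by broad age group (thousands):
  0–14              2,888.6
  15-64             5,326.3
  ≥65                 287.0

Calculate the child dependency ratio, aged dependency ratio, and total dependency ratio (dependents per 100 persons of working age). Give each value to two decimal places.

Youth dependency ratio = 2,888.6 / 5,326.3 × 100 = 54.23
Old-age dependency ratio = 287.0 / 5,326.3 × 100 = 5.39
Total dependency ratio = (2,888.6 + 287.0) / 5,326.3 × 100 = 3,175.6 / 5,326.3 × 100 = 59.62

Youth dependency ratio: 54.23
Old-age dependency ratio: 5.39
Total dependency ratio: 59.62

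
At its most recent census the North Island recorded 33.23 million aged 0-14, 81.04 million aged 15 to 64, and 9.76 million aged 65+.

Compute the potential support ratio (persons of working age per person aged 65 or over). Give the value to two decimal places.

Potential support ratio = 81.04 / 9.76 = 8.30

Potential support ratio: 8.30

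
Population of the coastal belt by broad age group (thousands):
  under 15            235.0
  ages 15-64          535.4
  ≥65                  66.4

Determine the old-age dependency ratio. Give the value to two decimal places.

Old-age dependency ratio = 66.4 / 535.4 × 100 = 12.40

Old-age dependency ratio: 12.40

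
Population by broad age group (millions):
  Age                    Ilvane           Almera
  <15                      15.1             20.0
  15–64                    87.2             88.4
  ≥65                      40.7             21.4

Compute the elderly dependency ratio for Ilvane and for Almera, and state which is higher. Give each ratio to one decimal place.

Ilvane: 40.7 / 87.2 × 100 = 46.7
Almera: 21.4 / 88.4 × 100 = 24.2

Ilvane: 46.7
Almera: 24.2
Higher: Ilvane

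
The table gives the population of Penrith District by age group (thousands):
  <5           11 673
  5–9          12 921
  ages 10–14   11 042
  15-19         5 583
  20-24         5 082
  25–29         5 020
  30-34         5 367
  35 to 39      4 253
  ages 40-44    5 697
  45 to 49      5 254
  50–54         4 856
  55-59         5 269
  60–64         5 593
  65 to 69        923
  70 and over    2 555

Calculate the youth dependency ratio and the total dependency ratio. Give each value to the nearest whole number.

Youth dependency ratio: 69
Total dependency ratio: 75

0–14: 11 673 + 12 921 + 11 042 = 35 636
15–64: 5 583 + 5 082 + 5 020 + 5 367 + 4 253 + 5 697 + 5 254 + 4 856 + 5 269 + 5 593 = 51 974
65+: 923 + 2 555 = 3 478
Youth dependency ratio = 35 636 / 51 974 × 100 = 69
Total dependency ratio = (35 636 + 3 478) / 51 974 × 100 = 39 114 / 51 974 × 100 = 75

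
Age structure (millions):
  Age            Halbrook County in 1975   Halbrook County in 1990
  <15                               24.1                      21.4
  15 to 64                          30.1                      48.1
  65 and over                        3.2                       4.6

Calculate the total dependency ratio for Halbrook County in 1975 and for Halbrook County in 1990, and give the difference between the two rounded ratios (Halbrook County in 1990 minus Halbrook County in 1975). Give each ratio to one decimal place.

Halbrook County in 1975: 90.7
Halbrook County in 1990: 54.1
Difference: -36.6

Halbrook County in 1975: (24.1 + 3.2) / 30.1 × 100 = 27.3 / 30.1 × 100 = 90.7
Halbrook County in 1990: (21.4 + 4.6) / 48.1 × 100 = 26.0 / 48.1 × 100 = 54.1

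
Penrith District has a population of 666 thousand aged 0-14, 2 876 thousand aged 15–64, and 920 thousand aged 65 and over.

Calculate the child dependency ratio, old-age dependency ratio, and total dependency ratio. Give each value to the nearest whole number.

Youth dependency ratio = 666 / 2 876 × 100 = 23
Old-age dependency ratio = 920 / 2 876 × 100 = 32
Total dependency ratio = (666 + 920) / 2 876 × 100 = 1 586 / 2 876 × 100 = 55

Youth dependency ratio: 23
Old-age dependency ratio: 32
Total dependency ratio: 55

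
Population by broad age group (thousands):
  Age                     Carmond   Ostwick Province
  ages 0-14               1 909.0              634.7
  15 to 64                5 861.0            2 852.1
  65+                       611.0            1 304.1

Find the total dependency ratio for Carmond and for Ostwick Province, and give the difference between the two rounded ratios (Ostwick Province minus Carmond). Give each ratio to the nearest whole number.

Carmond: (1 909.0 + 611.0) / 5 861.0 × 100 = 2 520.0 / 5 861.0 × 100 = 43
Ostwick Province: (634.7 + 1 304.1) / 2 852.1 × 100 = 1 938.8 / 2 852.1 × 100 = 68

Carmond: 43
Ostwick Province: 68
Difference: +25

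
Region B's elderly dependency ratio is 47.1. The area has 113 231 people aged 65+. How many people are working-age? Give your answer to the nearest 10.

Working-age: 240 410

Old-age dependency ratio = elderly / working-age × 100
47.1 = 113 231 / W × 100
⇒ 240 410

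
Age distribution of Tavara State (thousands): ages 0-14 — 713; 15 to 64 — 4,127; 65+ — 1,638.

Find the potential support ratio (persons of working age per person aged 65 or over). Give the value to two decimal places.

Potential support ratio = 4,127 / 1,638 = 2.52

Potential support ratio: 2.52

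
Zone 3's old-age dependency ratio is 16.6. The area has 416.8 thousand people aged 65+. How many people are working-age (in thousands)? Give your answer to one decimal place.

Working-age: 2 510.8

Old-age dependency ratio = elderly / working-age × 100
16.6 = 416.8 / W × 100
⇒ 2 510.8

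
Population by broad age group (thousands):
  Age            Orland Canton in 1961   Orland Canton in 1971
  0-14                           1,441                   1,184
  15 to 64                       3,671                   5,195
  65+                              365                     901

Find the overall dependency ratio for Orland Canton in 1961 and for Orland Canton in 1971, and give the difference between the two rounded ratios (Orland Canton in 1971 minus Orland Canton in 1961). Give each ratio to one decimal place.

Orland Canton in 1961: 49.2
Orland Canton in 1971: 40.1
Difference: -9.1

Orland Canton in 1961: (1,441 + 365) / 3,671 × 100 = 1,806 / 3,671 × 100 = 49.2
Orland Canton in 1971: (1,184 + 901) / 5,195 × 100 = 2,085 / 5,195 × 100 = 40.1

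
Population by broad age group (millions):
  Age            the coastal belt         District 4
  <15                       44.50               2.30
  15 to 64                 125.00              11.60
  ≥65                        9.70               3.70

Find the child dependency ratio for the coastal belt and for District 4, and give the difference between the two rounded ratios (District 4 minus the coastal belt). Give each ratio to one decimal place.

the coastal belt: 35.6
District 4: 19.8
Difference: -15.8

the coastal belt: 44.50 / 125.00 × 100 = 35.6
District 4: 2.30 / 11.60 × 100 = 19.8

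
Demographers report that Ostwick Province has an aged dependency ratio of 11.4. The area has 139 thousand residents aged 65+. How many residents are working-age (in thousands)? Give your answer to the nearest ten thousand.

Old-age dependency ratio = elderly / working-age × 100
11.4 = 139 / W × 100
⇒ 1,220

Working-age: 1,220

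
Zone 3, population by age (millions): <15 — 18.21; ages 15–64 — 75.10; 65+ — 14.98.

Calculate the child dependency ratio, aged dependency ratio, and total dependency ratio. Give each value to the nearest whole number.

Youth dependency ratio: 24
Old-age dependency ratio: 20
Total dependency ratio: 44

Youth dependency ratio = 18.21 / 75.10 × 100 = 24
Old-age dependency ratio = 14.98 / 75.10 × 100 = 20
Total dependency ratio = (18.21 + 14.98) / 75.10 × 100 = 33.19 / 75.10 × 100 = 44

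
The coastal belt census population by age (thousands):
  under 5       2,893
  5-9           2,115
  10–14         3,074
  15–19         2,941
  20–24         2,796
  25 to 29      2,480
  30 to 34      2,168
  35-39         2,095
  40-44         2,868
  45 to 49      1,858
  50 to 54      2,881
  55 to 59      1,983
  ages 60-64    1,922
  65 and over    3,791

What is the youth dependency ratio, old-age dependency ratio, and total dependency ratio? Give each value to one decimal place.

Youth dependency ratio: 33.7
Old-age dependency ratio: 15.8
Total dependency ratio: 49.5

0–14: 2,893 + 2,115 + 3,074 = 8,082
15–64: 2,941 + 2,796 + 2,480 + 2,168 + 2,095 + 2,868 + 1,858 + 2,881 + 1,983 + 1,922 = 23,992
65+: 3,791
Youth dependency ratio = 8,082 / 23,992 × 100 = 33.7
Old-age dependency ratio = 3,791 / 23,992 × 100 = 15.8
Total dependency ratio = (8,082 + 3,791) / 23,992 × 100 = 11,873 / 23,992 × 100 = 49.5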